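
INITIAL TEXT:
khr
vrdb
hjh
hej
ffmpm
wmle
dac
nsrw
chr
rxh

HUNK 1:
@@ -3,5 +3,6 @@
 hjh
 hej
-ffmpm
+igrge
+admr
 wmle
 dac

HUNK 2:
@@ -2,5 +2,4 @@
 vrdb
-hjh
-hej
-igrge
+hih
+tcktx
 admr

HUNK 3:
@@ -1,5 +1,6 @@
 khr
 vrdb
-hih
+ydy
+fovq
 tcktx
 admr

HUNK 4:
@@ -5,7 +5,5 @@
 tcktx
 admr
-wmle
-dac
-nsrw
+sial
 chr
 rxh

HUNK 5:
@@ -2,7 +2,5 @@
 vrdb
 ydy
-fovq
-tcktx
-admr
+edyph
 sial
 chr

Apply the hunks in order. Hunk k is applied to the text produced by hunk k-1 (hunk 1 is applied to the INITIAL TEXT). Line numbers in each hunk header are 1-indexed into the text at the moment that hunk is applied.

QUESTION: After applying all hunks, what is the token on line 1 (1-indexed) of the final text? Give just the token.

Answer: khr

Derivation:
Hunk 1: at line 3 remove [ffmpm] add [igrge,admr] -> 11 lines: khr vrdb hjh hej igrge admr wmle dac nsrw chr rxh
Hunk 2: at line 2 remove [hjh,hej,igrge] add [hih,tcktx] -> 10 lines: khr vrdb hih tcktx admr wmle dac nsrw chr rxh
Hunk 3: at line 1 remove [hih] add [ydy,fovq] -> 11 lines: khr vrdb ydy fovq tcktx admr wmle dac nsrw chr rxh
Hunk 4: at line 5 remove [wmle,dac,nsrw] add [sial] -> 9 lines: khr vrdb ydy fovq tcktx admr sial chr rxh
Hunk 5: at line 2 remove [fovq,tcktx,admr] add [edyph] -> 7 lines: khr vrdb ydy edyph sial chr rxh
Final line 1: khr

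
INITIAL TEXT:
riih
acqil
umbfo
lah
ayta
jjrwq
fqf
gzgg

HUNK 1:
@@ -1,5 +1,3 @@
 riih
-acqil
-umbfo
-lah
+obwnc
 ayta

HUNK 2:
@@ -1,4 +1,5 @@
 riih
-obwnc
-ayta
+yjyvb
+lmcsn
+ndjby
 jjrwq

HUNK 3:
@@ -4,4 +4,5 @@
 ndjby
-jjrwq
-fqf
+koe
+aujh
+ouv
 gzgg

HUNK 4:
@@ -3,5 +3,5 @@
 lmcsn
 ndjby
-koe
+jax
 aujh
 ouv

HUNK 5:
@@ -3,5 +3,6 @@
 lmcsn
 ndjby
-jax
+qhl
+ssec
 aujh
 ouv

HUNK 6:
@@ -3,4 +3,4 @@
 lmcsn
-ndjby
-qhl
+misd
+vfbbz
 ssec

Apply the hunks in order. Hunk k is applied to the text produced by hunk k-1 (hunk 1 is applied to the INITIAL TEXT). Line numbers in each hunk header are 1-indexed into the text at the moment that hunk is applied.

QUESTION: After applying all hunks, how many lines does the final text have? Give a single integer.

Hunk 1: at line 1 remove [acqil,umbfo,lah] add [obwnc] -> 6 lines: riih obwnc ayta jjrwq fqf gzgg
Hunk 2: at line 1 remove [obwnc,ayta] add [yjyvb,lmcsn,ndjby] -> 7 lines: riih yjyvb lmcsn ndjby jjrwq fqf gzgg
Hunk 3: at line 4 remove [jjrwq,fqf] add [koe,aujh,ouv] -> 8 lines: riih yjyvb lmcsn ndjby koe aujh ouv gzgg
Hunk 4: at line 3 remove [koe] add [jax] -> 8 lines: riih yjyvb lmcsn ndjby jax aujh ouv gzgg
Hunk 5: at line 3 remove [jax] add [qhl,ssec] -> 9 lines: riih yjyvb lmcsn ndjby qhl ssec aujh ouv gzgg
Hunk 6: at line 3 remove [ndjby,qhl] add [misd,vfbbz] -> 9 lines: riih yjyvb lmcsn misd vfbbz ssec aujh ouv gzgg
Final line count: 9

Answer: 9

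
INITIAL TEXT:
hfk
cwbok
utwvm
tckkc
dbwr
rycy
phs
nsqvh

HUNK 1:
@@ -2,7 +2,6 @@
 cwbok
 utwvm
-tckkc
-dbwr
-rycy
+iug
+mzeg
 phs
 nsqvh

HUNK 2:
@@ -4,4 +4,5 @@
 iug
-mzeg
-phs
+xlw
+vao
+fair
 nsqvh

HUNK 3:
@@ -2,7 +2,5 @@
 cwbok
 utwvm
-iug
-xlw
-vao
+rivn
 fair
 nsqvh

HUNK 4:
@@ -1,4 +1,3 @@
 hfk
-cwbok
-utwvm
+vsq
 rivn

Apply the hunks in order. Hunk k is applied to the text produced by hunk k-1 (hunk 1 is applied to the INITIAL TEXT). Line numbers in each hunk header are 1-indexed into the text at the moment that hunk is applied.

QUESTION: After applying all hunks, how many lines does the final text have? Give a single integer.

Hunk 1: at line 2 remove [tckkc,dbwr,rycy] add [iug,mzeg] -> 7 lines: hfk cwbok utwvm iug mzeg phs nsqvh
Hunk 2: at line 4 remove [mzeg,phs] add [xlw,vao,fair] -> 8 lines: hfk cwbok utwvm iug xlw vao fair nsqvh
Hunk 3: at line 2 remove [iug,xlw,vao] add [rivn] -> 6 lines: hfk cwbok utwvm rivn fair nsqvh
Hunk 4: at line 1 remove [cwbok,utwvm] add [vsq] -> 5 lines: hfk vsq rivn fair nsqvh
Final line count: 5

Answer: 5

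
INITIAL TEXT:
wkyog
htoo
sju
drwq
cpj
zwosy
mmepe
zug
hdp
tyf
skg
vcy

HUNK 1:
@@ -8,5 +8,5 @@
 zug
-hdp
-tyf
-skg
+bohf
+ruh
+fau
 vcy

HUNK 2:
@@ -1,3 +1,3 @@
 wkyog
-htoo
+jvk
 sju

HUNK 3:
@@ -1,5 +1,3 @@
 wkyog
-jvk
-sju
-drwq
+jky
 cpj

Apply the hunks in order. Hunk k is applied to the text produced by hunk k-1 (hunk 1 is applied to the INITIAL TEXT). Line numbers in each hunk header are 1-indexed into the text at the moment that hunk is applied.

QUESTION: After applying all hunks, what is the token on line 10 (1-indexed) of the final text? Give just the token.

Hunk 1: at line 8 remove [hdp,tyf,skg] add [bohf,ruh,fau] -> 12 lines: wkyog htoo sju drwq cpj zwosy mmepe zug bohf ruh fau vcy
Hunk 2: at line 1 remove [htoo] add [jvk] -> 12 lines: wkyog jvk sju drwq cpj zwosy mmepe zug bohf ruh fau vcy
Hunk 3: at line 1 remove [jvk,sju,drwq] add [jky] -> 10 lines: wkyog jky cpj zwosy mmepe zug bohf ruh fau vcy
Final line 10: vcy

Answer: vcy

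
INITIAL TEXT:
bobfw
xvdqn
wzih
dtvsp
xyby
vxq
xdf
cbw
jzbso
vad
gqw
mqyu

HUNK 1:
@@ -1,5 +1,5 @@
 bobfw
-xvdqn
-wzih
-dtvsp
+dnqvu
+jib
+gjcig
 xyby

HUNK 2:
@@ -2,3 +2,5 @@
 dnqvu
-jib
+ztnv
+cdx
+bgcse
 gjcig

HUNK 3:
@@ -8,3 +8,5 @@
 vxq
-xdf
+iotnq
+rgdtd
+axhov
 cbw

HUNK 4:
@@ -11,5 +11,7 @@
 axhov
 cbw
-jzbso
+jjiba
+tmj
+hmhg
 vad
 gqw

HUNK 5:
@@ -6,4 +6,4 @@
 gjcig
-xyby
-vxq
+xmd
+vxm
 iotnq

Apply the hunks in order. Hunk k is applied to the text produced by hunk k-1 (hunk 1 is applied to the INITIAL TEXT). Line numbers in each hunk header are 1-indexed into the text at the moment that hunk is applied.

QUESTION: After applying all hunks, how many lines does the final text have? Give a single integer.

Answer: 18

Derivation:
Hunk 1: at line 1 remove [xvdqn,wzih,dtvsp] add [dnqvu,jib,gjcig] -> 12 lines: bobfw dnqvu jib gjcig xyby vxq xdf cbw jzbso vad gqw mqyu
Hunk 2: at line 2 remove [jib] add [ztnv,cdx,bgcse] -> 14 lines: bobfw dnqvu ztnv cdx bgcse gjcig xyby vxq xdf cbw jzbso vad gqw mqyu
Hunk 3: at line 8 remove [xdf] add [iotnq,rgdtd,axhov] -> 16 lines: bobfw dnqvu ztnv cdx bgcse gjcig xyby vxq iotnq rgdtd axhov cbw jzbso vad gqw mqyu
Hunk 4: at line 11 remove [jzbso] add [jjiba,tmj,hmhg] -> 18 lines: bobfw dnqvu ztnv cdx bgcse gjcig xyby vxq iotnq rgdtd axhov cbw jjiba tmj hmhg vad gqw mqyu
Hunk 5: at line 6 remove [xyby,vxq] add [xmd,vxm] -> 18 lines: bobfw dnqvu ztnv cdx bgcse gjcig xmd vxm iotnq rgdtd axhov cbw jjiba tmj hmhg vad gqw mqyu
Final line count: 18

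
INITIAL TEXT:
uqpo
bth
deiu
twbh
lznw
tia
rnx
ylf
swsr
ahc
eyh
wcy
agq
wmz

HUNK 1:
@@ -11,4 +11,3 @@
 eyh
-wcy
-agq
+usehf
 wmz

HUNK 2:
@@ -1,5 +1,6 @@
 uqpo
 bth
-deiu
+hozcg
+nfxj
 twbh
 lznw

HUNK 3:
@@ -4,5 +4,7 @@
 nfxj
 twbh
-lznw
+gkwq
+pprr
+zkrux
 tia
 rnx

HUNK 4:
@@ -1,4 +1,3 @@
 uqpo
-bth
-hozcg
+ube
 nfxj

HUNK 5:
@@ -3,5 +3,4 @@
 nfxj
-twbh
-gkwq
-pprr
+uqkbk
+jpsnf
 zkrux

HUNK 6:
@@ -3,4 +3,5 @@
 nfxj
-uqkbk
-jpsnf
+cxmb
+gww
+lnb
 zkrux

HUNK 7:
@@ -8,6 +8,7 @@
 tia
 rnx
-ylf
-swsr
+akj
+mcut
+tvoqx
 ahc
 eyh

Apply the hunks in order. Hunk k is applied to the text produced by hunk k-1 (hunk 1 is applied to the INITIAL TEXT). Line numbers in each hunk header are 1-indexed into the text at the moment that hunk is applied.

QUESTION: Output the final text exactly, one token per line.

Answer: uqpo
ube
nfxj
cxmb
gww
lnb
zkrux
tia
rnx
akj
mcut
tvoqx
ahc
eyh
usehf
wmz

Derivation:
Hunk 1: at line 11 remove [wcy,agq] add [usehf] -> 13 lines: uqpo bth deiu twbh lznw tia rnx ylf swsr ahc eyh usehf wmz
Hunk 2: at line 1 remove [deiu] add [hozcg,nfxj] -> 14 lines: uqpo bth hozcg nfxj twbh lznw tia rnx ylf swsr ahc eyh usehf wmz
Hunk 3: at line 4 remove [lznw] add [gkwq,pprr,zkrux] -> 16 lines: uqpo bth hozcg nfxj twbh gkwq pprr zkrux tia rnx ylf swsr ahc eyh usehf wmz
Hunk 4: at line 1 remove [bth,hozcg] add [ube] -> 15 lines: uqpo ube nfxj twbh gkwq pprr zkrux tia rnx ylf swsr ahc eyh usehf wmz
Hunk 5: at line 3 remove [twbh,gkwq,pprr] add [uqkbk,jpsnf] -> 14 lines: uqpo ube nfxj uqkbk jpsnf zkrux tia rnx ylf swsr ahc eyh usehf wmz
Hunk 6: at line 3 remove [uqkbk,jpsnf] add [cxmb,gww,lnb] -> 15 lines: uqpo ube nfxj cxmb gww lnb zkrux tia rnx ylf swsr ahc eyh usehf wmz
Hunk 7: at line 8 remove [ylf,swsr] add [akj,mcut,tvoqx] -> 16 lines: uqpo ube nfxj cxmb gww lnb zkrux tia rnx akj mcut tvoqx ahc eyh usehf wmz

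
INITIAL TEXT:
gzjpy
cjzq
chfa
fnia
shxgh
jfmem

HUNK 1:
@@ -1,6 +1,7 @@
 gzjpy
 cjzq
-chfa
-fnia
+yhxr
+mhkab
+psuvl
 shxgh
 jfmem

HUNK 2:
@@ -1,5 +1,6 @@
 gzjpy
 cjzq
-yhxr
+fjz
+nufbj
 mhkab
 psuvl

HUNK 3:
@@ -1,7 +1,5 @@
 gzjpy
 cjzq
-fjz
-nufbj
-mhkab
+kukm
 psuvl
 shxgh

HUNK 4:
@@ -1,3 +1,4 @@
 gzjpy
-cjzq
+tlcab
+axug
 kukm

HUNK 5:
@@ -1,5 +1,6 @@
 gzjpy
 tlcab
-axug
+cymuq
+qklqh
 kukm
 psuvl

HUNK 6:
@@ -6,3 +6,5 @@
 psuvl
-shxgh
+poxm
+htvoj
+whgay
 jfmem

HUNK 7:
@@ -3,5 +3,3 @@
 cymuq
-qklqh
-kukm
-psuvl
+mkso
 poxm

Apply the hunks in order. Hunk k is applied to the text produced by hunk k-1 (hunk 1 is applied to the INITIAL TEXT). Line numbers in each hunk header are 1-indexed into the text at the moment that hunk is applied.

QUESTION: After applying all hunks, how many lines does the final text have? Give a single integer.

Answer: 8

Derivation:
Hunk 1: at line 1 remove [chfa,fnia] add [yhxr,mhkab,psuvl] -> 7 lines: gzjpy cjzq yhxr mhkab psuvl shxgh jfmem
Hunk 2: at line 1 remove [yhxr] add [fjz,nufbj] -> 8 lines: gzjpy cjzq fjz nufbj mhkab psuvl shxgh jfmem
Hunk 3: at line 1 remove [fjz,nufbj,mhkab] add [kukm] -> 6 lines: gzjpy cjzq kukm psuvl shxgh jfmem
Hunk 4: at line 1 remove [cjzq] add [tlcab,axug] -> 7 lines: gzjpy tlcab axug kukm psuvl shxgh jfmem
Hunk 5: at line 1 remove [axug] add [cymuq,qklqh] -> 8 lines: gzjpy tlcab cymuq qklqh kukm psuvl shxgh jfmem
Hunk 6: at line 6 remove [shxgh] add [poxm,htvoj,whgay] -> 10 lines: gzjpy tlcab cymuq qklqh kukm psuvl poxm htvoj whgay jfmem
Hunk 7: at line 3 remove [qklqh,kukm,psuvl] add [mkso] -> 8 lines: gzjpy tlcab cymuq mkso poxm htvoj whgay jfmem
Final line count: 8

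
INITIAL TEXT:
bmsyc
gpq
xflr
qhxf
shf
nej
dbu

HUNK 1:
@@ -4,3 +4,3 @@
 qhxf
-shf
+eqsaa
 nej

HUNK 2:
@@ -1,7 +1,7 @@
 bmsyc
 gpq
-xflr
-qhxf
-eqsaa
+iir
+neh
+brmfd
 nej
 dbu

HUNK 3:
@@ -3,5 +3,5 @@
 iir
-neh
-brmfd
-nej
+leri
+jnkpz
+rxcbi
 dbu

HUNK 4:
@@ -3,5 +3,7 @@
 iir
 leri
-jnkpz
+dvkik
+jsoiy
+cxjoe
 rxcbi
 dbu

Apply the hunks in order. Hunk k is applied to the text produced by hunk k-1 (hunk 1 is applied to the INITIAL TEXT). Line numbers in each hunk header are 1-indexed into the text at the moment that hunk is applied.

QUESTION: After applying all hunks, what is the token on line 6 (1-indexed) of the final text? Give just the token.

Answer: jsoiy

Derivation:
Hunk 1: at line 4 remove [shf] add [eqsaa] -> 7 lines: bmsyc gpq xflr qhxf eqsaa nej dbu
Hunk 2: at line 1 remove [xflr,qhxf,eqsaa] add [iir,neh,brmfd] -> 7 lines: bmsyc gpq iir neh brmfd nej dbu
Hunk 3: at line 3 remove [neh,brmfd,nej] add [leri,jnkpz,rxcbi] -> 7 lines: bmsyc gpq iir leri jnkpz rxcbi dbu
Hunk 4: at line 3 remove [jnkpz] add [dvkik,jsoiy,cxjoe] -> 9 lines: bmsyc gpq iir leri dvkik jsoiy cxjoe rxcbi dbu
Final line 6: jsoiy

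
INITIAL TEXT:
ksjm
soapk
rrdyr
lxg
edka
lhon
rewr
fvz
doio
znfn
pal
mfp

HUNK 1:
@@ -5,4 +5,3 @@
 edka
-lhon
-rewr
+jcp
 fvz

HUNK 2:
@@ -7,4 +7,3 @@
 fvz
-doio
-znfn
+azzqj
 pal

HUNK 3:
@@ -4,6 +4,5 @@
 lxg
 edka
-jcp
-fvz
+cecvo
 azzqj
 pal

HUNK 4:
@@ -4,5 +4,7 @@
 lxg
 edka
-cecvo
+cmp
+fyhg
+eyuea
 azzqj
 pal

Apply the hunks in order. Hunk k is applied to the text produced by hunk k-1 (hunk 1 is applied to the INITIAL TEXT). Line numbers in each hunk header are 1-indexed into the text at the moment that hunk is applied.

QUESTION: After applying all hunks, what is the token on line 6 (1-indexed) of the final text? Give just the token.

Answer: cmp

Derivation:
Hunk 1: at line 5 remove [lhon,rewr] add [jcp] -> 11 lines: ksjm soapk rrdyr lxg edka jcp fvz doio znfn pal mfp
Hunk 2: at line 7 remove [doio,znfn] add [azzqj] -> 10 lines: ksjm soapk rrdyr lxg edka jcp fvz azzqj pal mfp
Hunk 3: at line 4 remove [jcp,fvz] add [cecvo] -> 9 lines: ksjm soapk rrdyr lxg edka cecvo azzqj pal mfp
Hunk 4: at line 4 remove [cecvo] add [cmp,fyhg,eyuea] -> 11 lines: ksjm soapk rrdyr lxg edka cmp fyhg eyuea azzqj pal mfp
Final line 6: cmp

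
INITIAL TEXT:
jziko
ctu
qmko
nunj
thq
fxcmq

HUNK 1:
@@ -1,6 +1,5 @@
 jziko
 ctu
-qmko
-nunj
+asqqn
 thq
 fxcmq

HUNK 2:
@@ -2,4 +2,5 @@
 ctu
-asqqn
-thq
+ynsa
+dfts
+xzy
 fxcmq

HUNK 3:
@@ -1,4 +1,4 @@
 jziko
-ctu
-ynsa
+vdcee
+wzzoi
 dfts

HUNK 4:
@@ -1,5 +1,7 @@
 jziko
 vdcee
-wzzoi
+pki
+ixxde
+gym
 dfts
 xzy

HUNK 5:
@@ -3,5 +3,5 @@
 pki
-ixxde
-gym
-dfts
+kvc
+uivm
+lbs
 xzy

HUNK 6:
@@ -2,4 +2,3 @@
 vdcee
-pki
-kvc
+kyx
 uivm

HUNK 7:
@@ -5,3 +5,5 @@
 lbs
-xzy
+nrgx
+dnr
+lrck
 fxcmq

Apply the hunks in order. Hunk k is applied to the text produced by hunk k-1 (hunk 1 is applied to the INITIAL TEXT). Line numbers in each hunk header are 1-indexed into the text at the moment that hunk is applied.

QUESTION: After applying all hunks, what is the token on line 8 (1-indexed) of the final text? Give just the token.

Hunk 1: at line 1 remove [qmko,nunj] add [asqqn] -> 5 lines: jziko ctu asqqn thq fxcmq
Hunk 2: at line 2 remove [asqqn,thq] add [ynsa,dfts,xzy] -> 6 lines: jziko ctu ynsa dfts xzy fxcmq
Hunk 3: at line 1 remove [ctu,ynsa] add [vdcee,wzzoi] -> 6 lines: jziko vdcee wzzoi dfts xzy fxcmq
Hunk 4: at line 1 remove [wzzoi] add [pki,ixxde,gym] -> 8 lines: jziko vdcee pki ixxde gym dfts xzy fxcmq
Hunk 5: at line 3 remove [ixxde,gym,dfts] add [kvc,uivm,lbs] -> 8 lines: jziko vdcee pki kvc uivm lbs xzy fxcmq
Hunk 6: at line 2 remove [pki,kvc] add [kyx] -> 7 lines: jziko vdcee kyx uivm lbs xzy fxcmq
Hunk 7: at line 5 remove [xzy] add [nrgx,dnr,lrck] -> 9 lines: jziko vdcee kyx uivm lbs nrgx dnr lrck fxcmq
Final line 8: lrck

Answer: lrck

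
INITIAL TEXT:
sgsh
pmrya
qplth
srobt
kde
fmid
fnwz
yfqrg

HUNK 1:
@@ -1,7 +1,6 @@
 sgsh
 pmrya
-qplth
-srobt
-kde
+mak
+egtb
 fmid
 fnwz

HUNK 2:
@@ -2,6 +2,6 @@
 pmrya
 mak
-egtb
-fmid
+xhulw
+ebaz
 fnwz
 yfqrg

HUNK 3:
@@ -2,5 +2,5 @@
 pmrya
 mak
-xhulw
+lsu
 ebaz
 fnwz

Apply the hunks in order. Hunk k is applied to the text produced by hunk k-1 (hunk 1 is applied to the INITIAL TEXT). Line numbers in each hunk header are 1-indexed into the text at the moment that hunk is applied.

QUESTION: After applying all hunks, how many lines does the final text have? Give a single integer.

Answer: 7

Derivation:
Hunk 1: at line 1 remove [qplth,srobt,kde] add [mak,egtb] -> 7 lines: sgsh pmrya mak egtb fmid fnwz yfqrg
Hunk 2: at line 2 remove [egtb,fmid] add [xhulw,ebaz] -> 7 lines: sgsh pmrya mak xhulw ebaz fnwz yfqrg
Hunk 3: at line 2 remove [xhulw] add [lsu] -> 7 lines: sgsh pmrya mak lsu ebaz fnwz yfqrg
Final line count: 7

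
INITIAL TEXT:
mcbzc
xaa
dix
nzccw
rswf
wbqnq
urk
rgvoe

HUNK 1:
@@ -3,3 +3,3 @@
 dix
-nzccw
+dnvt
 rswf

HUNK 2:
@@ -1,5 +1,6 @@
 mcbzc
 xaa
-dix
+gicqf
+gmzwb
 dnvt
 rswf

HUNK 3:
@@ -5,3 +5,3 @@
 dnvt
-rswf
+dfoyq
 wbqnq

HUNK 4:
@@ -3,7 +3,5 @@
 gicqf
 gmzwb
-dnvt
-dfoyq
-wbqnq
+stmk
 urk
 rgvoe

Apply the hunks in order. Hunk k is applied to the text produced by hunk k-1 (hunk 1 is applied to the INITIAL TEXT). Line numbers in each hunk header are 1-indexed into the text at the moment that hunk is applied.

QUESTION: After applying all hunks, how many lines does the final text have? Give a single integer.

Answer: 7

Derivation:
Hunk 1: at line 3 remove [nzccw] add [dnvt] -> 8 lines: mcbzc xaa dix dnvt rswf wbqnq urk rgvoe
Hunk 2: at line 1 remove [dix] add [gicqf,gmzwb] -> 9 lines: mcbzc xaa gicqf gmzwb dnvt rswf wbqnq urk rgvoe
Hunk 3: at line 5 remove [rswf] add [dfoyq] -> 9 lines: mcbzc xaa gicqf gmzwb dnvt dfoyq wbqnq urk rgvoe
Hunk 4: at line 3 remove [dnvt,dfoyq,wbqnq] add [stmk] -> 7 lines: mcbzc xaa gicqf gmzwb stmk urk rgvoe
Final line count: 7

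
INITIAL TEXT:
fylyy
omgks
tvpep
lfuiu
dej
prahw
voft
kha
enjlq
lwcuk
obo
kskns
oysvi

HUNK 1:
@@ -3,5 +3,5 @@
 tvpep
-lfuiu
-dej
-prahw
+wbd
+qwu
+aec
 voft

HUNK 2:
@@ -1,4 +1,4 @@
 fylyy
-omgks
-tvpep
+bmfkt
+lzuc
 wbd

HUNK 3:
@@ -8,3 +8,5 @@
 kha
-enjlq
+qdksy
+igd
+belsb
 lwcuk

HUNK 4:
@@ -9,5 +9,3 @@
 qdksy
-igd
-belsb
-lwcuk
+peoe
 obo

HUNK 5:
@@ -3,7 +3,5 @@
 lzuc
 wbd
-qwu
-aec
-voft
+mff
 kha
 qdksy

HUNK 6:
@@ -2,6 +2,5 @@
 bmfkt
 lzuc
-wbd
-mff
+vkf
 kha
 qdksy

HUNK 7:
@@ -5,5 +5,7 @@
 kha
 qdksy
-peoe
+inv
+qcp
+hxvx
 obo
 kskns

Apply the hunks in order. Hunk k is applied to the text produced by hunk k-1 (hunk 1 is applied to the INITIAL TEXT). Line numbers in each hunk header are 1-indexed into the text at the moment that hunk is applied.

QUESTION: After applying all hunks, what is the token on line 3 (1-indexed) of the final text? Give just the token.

Answer: lzuc

Derivation:
Hunk 1: at line 3 remove [lfuiu,dej,prahw] add [wbd,qwu,aec] -> 13 lines: fylyy omgks tvpep wbd qwu aec voft kha enjlq lwcuk obo kskns oysvi
Hunk 2: at line 1 remove [omgks,tvpep] add [bmfkt,lzuc] -> 13 lines: fylyy bmfkt lzuc wbd qwu aec voft kha enjlq lwcuk obo kskns oysvi
Hunk 3: at line 8 remove [enjlq] add [qdksy,igd,belsb] -> 15 lines: fylyy bmfkt lzuc wbd qwu aec voft kha qdksy igd belsb lwcuk obo kskns oysvi
Hunk 4: at line 9 remove [igd,belsb,lwcuk] add [peoe] -> 13 lines: fylyy bmfkt lzuc wbd qwu aec voft kha qdksy peoe obo kskns oysvi
Hunk 5: at line 3 remove [qwu,aec,voft] add [mff] -> 11 lines: fylyy bmfkt lzuc wbd mff kha qdksy peoe obo kskns oysvi
Hunk 6: at line 2 remove [wbd,mff] add [vkf] -> 10 lines: fylyy bmfkt lzuc vkf kha qdksy peoe obo kskns oysvi
Hunk 7: at line 5 remove [peoe] add [inv,qcp,hxvx] -> 12 lines: fylyy bmfkt lzuc vkf kha qdksy inv qcp hxvx obo kskns oysvi
Final line 3: lzuc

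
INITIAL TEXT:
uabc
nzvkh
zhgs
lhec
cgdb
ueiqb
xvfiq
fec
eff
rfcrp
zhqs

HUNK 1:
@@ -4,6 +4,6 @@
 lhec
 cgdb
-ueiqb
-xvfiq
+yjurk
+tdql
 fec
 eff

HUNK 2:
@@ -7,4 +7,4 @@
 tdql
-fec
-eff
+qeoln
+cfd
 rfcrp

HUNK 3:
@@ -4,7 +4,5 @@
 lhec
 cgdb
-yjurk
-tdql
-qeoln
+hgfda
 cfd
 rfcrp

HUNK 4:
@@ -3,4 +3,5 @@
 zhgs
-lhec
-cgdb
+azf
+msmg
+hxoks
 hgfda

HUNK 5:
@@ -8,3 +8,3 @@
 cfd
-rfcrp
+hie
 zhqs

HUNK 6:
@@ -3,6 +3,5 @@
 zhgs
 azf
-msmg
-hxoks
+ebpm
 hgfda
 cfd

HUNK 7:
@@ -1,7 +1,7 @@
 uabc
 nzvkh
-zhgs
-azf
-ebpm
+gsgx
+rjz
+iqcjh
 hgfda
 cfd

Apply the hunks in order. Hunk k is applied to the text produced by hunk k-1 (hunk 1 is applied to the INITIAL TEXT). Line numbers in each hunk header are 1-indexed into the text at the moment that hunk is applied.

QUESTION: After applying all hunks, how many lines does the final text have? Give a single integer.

Answer: 9

Derivation:
Hunk 1: at line 4 remove [ueiqb,xvfiq] add [yjurk,tdql] -> 11 lines: uabc nzvkh zhgs lhec cgdb yjurk tdql fec eff rfcrp zhqs
Hunk 2: at line 7 remove [fec,eff] add [qeoln,cfd] -> 11 lines: uabc nzvkh zhgs lhec cgdb yjurk tdql qeoln cfd rfcrp zhqs
Hunk 3: at line 4 remove [yjurk,tdql,qeoln] add [hgfda] -> 9 lines: uabc nzvkh zhgs lhec cgdb hgfda cfd rfcrp zhqs
Hunk 4: at line 3 remove [lhec,cgdb] add [azf,msmg,hxoks] -> 10 lines: uabc nzvkh zhgs azf msmg hxoks hgfda cfd rfcrp zhqs
Hunk 5: at line 8 remove [rfcrp] add [hie] -> 10 lines: uabc nzvkh zhgs azf msmg hxoks hgfda cfd hie zhqs
Hunk 6: at line 3 remove [msmg,hxoks] add [ebpm] -> 9 lines: uabc nzvkh zhgs azf ebpm hgfda cfd hie zhqs
Hunk 7: at line 1 remove [zhgs,azf,ebpm] add [gsgx,rjz,iqcjh] -> 9 lines: uabc nzvkh gsgx rjz iqcjh hgfda cfd hie zhqs
Final line count: 9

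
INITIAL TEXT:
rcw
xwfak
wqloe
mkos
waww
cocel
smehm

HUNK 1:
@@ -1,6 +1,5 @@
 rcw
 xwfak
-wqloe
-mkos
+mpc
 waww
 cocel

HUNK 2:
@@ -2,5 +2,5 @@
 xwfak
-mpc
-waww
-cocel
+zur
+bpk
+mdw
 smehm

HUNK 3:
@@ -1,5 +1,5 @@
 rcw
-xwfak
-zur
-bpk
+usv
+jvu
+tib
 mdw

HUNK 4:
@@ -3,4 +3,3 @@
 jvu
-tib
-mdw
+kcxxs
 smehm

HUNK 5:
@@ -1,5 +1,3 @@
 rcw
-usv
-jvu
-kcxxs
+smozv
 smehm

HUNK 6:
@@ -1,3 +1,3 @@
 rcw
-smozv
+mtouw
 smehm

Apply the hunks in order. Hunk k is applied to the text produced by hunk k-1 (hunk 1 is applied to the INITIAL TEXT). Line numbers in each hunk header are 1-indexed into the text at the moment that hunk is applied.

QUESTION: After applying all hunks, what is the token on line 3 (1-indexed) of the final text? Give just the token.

Answer: smehm

Derivation:
Hunk 1: at line 1 remove [wqloe,mkos] add [mpc] -> 6 lines: rcw xwfak mpc waww cocel smehm
Hunk 2: at line 2 remove [mpc,waww,cocel] add [zur,bpk,mdw] -> 6 lines: rcw xwfak zur bpk mdw smehm
Hunk 3: at line 1 remove [xwfak,zur,bpk] add [usv,jvu,tib] -> 6 lines: rcw usv jvu tib mdw smehm
Hunk 4: at line 3 remove [tib,mdw] add [kcxxs] -> 5 lines: rcw usv jvu kcxxs smehm
Hunk 5: at line 1 remove [usv,jvu,kcxxs] add [smozv] -> 3 lines: rcw smozv smehm
Hunk 6: at line 1 remove [smozv] add [mtouw] -> 3 lines: rcw mtouw smehm
Final line 3: smehm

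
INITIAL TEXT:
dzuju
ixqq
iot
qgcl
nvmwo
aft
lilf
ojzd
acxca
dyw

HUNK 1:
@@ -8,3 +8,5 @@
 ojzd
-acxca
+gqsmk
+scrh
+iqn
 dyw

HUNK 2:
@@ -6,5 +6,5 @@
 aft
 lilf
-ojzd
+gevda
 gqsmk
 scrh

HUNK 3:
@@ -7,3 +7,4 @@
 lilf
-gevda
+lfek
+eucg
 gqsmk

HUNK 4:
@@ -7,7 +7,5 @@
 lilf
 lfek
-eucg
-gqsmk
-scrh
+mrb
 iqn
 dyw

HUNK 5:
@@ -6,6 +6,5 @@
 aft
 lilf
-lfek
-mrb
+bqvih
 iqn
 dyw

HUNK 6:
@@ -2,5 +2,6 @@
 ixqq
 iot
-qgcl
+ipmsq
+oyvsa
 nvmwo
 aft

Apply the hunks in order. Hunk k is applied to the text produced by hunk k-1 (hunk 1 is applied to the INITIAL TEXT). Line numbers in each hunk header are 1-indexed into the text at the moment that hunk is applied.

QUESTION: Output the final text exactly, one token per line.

Answer: dzuju
ixqq
iot
ipmsq
oyvsa
nvmwo
aft
lilf
bqvih
iqn
dyw

Derivation:
Hunk 1: at line 8 remove [acxca] add [gqsmk,scrh,iqn] -> 12 lines: dzuju ixqq iot qgcl nvmwo aft lilf ojzd gqsmk scrh iqn dyw
Hunk 2: at line 6 remove [ojzd] add [gevda] -> 12 lines: dzuju ixqq iot qgcl nvmwo aft lilf gevda gqsmk scrh iqn dyw
Hunk 3: at line 7 remove [gevda] add [lfek,eucg] -> 13 lines: dzuju ixqq iot qgcl nvmwo aft lilf lfek eucg gqsmk scrh iqn dyw
Hunk 4: at line 7 remove [eucg,gqsmk,scrh] add [mrb] -> 11 lines: dzuju ixqq iot qgcl nvmwo aft lilf lfek mrb iqn dyw
Hunk 5: at line 6 remove [lfek,mrb] add [bqvih] -> 10 lines: dzuju ixqq iot qgcl nvmwo aft lilf bqvih iqn dyw
Hunk 6: at line 2 remove [qgcl] add [ipmsq,oyvsa] -> 11 lines: dzuju ixqq iot ipmsq oyvsa nvmwo aft lilf bqvih iqn dyw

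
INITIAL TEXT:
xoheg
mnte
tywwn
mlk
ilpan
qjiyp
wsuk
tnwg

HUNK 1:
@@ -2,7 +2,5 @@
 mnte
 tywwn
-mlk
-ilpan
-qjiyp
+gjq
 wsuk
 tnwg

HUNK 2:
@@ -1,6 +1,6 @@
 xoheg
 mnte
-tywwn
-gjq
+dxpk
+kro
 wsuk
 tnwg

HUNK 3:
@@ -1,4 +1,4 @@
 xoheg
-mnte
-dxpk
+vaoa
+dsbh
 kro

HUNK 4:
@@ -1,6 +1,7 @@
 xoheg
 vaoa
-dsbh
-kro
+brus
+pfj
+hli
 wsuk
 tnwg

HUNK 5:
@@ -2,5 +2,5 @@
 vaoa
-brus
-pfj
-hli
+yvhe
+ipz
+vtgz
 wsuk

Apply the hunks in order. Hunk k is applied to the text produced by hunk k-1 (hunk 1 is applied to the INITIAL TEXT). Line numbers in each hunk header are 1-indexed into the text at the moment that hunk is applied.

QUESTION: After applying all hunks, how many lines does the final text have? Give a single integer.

Hunk 1: at line 2 remove [mlk,ilpan,qjiyp] add [gjq] -> 6 lines: xoheg mnte tywwn gjq wsuk tnwg
Hunk 2: at line 1 remove [tywwn,gjq] add [dxpk,kro] -> 6 lines: xoheg mnte dxpk kro wsuk tnwg
Hunk 3: at line 1 remove [mnte,dxpk] add [vaoa,dsbh] -> 6 lines: xoheg vaoa dsbh kro wsuk tnwg
Hunk 4: at line 1 remove [dsbh,kro] add [brus,pfj,hli] -> 7 lines: xoheg vaoa brus pfj hli wsuk tnwg
Hunk 5: at line 2 remove [brus,pfj,hli] add [yvhe,ipz,vtgz] -> 7 lines: xoheg vaoa yvhe ipz vtgz wsuk tnwg
Final line count: 7

Answer: 7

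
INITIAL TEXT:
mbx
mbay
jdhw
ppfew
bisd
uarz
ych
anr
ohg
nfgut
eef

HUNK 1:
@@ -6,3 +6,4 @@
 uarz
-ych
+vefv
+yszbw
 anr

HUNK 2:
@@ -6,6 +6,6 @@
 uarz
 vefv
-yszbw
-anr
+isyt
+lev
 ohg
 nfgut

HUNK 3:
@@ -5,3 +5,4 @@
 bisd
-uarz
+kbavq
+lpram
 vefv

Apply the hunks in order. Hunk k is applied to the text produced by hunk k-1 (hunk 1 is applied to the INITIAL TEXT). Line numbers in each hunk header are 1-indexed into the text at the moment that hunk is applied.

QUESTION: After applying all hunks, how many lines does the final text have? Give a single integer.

Answer: 13

Derivation:
Hunk 1: at line 6 remove [ych] add [vefv,yszbw] -> 12 lines: mbx mbay jdhw ppfew bisd uarz vefv yszbw anr ohg nfgut eef
Hunk 2: at line 6 remove [yszbw,anr] add [isyt,lev] -> 12 lines: mbx mbay jdhw ppfew bisd uarz vefv isyt lev ohg nfgut eef
Hunk 3: at line 5 remove [uarz] add [kbavq,lpram] -> 13 lines: mbx mbay jdhw ppfew bisd kbavq lpram vefv isyt lev ohg nfgut eef
Final line count: 13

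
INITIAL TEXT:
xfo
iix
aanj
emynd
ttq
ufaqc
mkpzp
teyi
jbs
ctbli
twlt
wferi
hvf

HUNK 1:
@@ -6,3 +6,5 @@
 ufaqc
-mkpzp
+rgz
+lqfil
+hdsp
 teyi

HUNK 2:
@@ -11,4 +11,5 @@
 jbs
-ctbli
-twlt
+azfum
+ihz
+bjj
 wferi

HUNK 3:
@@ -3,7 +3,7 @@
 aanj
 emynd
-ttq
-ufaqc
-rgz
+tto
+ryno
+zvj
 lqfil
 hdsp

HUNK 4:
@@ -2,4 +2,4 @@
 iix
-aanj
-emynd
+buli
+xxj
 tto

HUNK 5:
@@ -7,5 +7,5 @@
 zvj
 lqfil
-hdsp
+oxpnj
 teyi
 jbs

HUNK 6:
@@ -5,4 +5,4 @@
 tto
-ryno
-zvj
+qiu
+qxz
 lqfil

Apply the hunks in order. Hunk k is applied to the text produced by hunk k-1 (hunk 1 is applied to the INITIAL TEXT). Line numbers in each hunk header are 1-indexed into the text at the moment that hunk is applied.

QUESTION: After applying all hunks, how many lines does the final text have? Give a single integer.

Hunk 1: at line 6 remove [mkpzp] add [rgz,lqfil,hdsp] -> 15 lines: xfo iix aanj emynd ttq ufaqc rgz lqfil hdsp teyi jbs ctbli twlt wferi hvf
Hunk 2: at line 11 remove [ctbli,twlt] add [azfum,ihz,bjj] -> 16 lines: xfo iix aanj emynd ttq ufaqc rgz lqfil hdsp teyi jbs azfum ihz bjj wferi hvf
Hunk 3: at line 3 remove [ttq,ufaqc,rgz] add [tto,ryno,zvj] -> 16 lines: xfo iix aanj emynd tto ryno zvj lqfil hdsp teyi jbs azfum ihz bjj wferi hvf
Hunk 4: at line 2 remove [aanj,emynd] add [buli,xxj] -> 16 lines: xfo iix buli xxj tto ryno zvj lqfil hdsp teyi jbs azfum ihz bjj wferi hvf
Hunk 5: at line 7 remove [hdsp] add [oxpnj] -> 16 lines: xfo iix buli xxj tto ryno zvj lqfil oxpnj teyi jbs azfum ihz bjj wferi hvf
Hunk 6: at line 5 remove [ryno,zvj] add [qiu,qxz] -> 16 lines: xfo iix buli xxj tto qiu qxz lqfil oxpnj teyi jbs azfum ihz bjj wferi hvf
Final line count: 16

Answer: 16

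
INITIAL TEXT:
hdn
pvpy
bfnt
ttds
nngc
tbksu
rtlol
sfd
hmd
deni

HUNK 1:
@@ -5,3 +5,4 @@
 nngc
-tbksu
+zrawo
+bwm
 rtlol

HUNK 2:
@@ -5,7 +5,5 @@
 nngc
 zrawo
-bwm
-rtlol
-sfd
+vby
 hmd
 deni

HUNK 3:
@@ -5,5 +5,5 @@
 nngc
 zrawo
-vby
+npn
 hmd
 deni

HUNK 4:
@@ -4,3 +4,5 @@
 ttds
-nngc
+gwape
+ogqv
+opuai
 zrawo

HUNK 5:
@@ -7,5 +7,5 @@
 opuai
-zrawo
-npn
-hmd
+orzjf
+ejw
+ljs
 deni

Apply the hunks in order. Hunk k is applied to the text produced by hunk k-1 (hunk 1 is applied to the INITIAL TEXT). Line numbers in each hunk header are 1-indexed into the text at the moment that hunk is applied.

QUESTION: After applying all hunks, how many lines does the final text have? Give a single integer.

Answer: 11

Derivation:
Hunk 1: at line 5 remove [tbksu] add [zrawo,bwm] -> 11 lines: hdn pvpy bfnt ttds nngc zrawo bwm rtlol sfd hmd deni
Hunk 2: at line 5 remove [bwm,rtlol,sfd] add [vby] -> 9 lines: hdn pvpy bfnt ttds nngc zrawo vby hmd deni
Hunk 3: at line 5 remove [vby] add [npn] -> 9 lines: hdn pvpy bfnt ttds nngc zrawo npn hmd deni
Hunk 4: at line 4 remove [nngc] add [gwape,ogqv,opuai] -> 11 lines: hdn pvpy bfnt ttds gwape ogqv opuai zrawo npn hmd deni
Hunk 5: at line 7 remove [zrawo,npn,hmd] add [orzjf,ejw,ljs] -> 11 lines: hdn pvpy bfnt ttds gwape ogqv opuai orzjf ejw ljs deni
Final line count: 11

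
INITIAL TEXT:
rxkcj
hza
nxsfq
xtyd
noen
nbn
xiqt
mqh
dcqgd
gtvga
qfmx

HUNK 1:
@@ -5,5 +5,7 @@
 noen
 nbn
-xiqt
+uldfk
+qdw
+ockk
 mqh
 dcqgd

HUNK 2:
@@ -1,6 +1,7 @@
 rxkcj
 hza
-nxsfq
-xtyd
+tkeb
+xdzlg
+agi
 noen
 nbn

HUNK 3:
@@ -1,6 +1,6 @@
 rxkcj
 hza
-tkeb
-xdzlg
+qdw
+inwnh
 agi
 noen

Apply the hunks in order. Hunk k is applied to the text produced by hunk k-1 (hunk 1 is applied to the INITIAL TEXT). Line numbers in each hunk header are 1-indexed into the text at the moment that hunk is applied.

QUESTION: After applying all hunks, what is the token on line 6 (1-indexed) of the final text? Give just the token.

Answer: noen

Derivation:
Hunk 1: at line 5 remove [xiqt] add [uldfk,qdw,ockk] -> 13 lines: rxkcj hza nxsfq xtyd noen nbn uldfk qdw ockk mqh dcqgd gtvga qfmx
Hunk 2: at line 1 remove [nxsfq,xtyd] add [tkeb,xdzlg,agi] -> 14 lines: rxkcj hza tkeb xdzlg agi noen nbn uldfk qdw ockk mqh dcqgd gtvga qfmx
Hunk 3: at line 1 remove [tkeb,xdzlg] add [qdw,inwnh] -> 14 lines: rxkcj hza qdw inwnh agi noen nbn uldfk qdw ockk mqh dcqgd gtvga qfmx
Final line 6: noen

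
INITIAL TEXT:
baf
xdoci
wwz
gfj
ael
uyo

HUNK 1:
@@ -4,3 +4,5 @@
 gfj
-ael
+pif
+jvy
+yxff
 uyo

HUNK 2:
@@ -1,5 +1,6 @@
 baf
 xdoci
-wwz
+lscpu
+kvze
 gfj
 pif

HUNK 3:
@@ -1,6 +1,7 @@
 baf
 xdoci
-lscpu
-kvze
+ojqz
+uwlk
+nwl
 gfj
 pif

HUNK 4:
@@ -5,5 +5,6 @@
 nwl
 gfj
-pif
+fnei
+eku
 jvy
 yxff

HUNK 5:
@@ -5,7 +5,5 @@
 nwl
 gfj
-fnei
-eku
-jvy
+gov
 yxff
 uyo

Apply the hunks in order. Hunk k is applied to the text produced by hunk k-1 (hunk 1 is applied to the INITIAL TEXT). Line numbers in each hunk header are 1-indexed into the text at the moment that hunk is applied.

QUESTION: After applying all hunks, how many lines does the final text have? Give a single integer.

Answer: 9

Derivation:
Hunk 1: at line 4 remove [ael] add [pif,jvy,yxff] -> 8 lines: baf xdoci wwz gfj pif jvy yxff uyo
Hunk 2: at line 1 remove [wwz] add [lscpu,kvze] -> 9 lines: baf xdoci lscpu kvze gfj pif jvy yxff uyo
Hunk 3: at line 1 remove [lscpu,kvze] add [ojqz,uwlk,nwl] -> 10 lines: baf xdoci ojqz uwlk nwl gfj pif jvy yxff uyo
Hunk 4: at line 5 remove [pif] add [fnei,eku] -> 11 lines: baf xdoci ojqz uwlk nwl gfj fnei eku jvy yxff uyo
Hunk 5: at line 5 remove [fnei,eku,jvy] add [gov] -> 9 lines: baf xdoci ojqz uwlk nwl gfj gov yxff uyo
Final line count: 9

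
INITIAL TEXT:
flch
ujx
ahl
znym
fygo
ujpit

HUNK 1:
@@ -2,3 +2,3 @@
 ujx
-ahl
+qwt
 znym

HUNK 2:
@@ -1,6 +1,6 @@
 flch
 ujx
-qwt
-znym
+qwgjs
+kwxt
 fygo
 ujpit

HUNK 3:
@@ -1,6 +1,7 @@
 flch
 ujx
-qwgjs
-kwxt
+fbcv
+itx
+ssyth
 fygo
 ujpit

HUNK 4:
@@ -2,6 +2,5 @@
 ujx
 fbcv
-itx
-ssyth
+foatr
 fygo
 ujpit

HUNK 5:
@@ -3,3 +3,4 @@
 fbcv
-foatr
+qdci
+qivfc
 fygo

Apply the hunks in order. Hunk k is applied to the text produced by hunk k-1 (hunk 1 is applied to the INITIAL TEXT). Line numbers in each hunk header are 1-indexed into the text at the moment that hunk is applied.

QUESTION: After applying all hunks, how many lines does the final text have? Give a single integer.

Hunk 1: at line 2 remove [ahl] add [qwt] -> 6 lines: flch ujx qwt znym fygo ujpit
Hunk 2: at line 1 remove [qwt,znym] add [qwgjs,kwxt] -> 6 lines: flch ujx qwgjs kwxt fygo ujpit
Hunk 3: at line 1 remove [qwgjs,kwxt] add [fbcv,itx,ssyth] -> 7 lines: flch ujx fbcv itx ssyth fygo ujpit
Hunk 4: at line 2 remove [itx,ssyth] add [foatr] -> 6 lines: flch ujx fbcv foatr fygo ujpit
Hunk 5: at line 3 remove [foatr] add [qdci,qivfc] -> 7 lines: flch ujx fbcv qdci qivfc fygo ujpit
Final line count: 7

Answer: 7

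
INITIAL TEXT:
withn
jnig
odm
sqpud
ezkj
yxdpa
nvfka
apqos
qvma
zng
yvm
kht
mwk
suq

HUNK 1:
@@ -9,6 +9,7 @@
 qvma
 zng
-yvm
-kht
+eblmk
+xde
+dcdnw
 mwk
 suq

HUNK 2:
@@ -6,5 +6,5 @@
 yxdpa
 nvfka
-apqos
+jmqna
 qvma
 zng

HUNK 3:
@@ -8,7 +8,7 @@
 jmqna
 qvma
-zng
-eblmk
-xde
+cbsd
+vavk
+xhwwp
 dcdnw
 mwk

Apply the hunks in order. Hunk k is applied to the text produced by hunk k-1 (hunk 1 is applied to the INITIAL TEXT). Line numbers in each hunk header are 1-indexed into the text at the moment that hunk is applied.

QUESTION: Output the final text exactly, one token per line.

Hunk 1: at line 9 remove [yvm,kht] add [eblmk,xde,dcdnw] -> 15 lines: withn jnig odm sqpud ezkj yxdpa nvfka apqos qvma zng eblmk xde dcdnw mwk suq
Hunk 2: at line 6 remove [apqos] add [jmqna] -> 15 lines: withn jnig odm sqpud ezkj yxdpa nvfka jmqna qvma zng eblmk xde dcdnw mwk suq
Hunk 3: at line 8 remove [zng,eblmk,xde] add [cbsd,vavk,xhwwp] -> 15 lines: withn jnig odm sqpud ezkj yxdpa nvfka jmqna qvma cbsd vavk xhwwp dcdnw mwk suq

Answer: withn
jnig
odm
sqpud
ezkj
yxdpa
nvfka
jmqna
qvma
cbsd
vavk
xhwwp
dcdnw
mwk
suq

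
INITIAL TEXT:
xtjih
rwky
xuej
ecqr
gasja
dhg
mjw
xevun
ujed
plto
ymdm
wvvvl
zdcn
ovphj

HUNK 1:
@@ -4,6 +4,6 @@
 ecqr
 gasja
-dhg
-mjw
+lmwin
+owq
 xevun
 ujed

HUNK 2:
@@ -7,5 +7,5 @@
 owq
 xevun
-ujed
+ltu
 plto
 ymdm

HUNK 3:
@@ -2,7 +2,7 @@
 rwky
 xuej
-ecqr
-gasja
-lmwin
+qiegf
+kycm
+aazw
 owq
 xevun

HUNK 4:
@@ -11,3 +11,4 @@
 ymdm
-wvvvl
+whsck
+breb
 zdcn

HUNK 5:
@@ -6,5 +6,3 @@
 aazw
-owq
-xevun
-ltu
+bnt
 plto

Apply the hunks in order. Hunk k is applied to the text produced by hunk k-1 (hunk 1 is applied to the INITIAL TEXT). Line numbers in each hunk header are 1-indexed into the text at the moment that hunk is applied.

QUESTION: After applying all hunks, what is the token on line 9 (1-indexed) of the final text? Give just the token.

Answer: ymdm

Derivation:
Hunk 1: at line 4 remove [dhg,mjw] add [lmwin,owq] -> 14 lines: xtjih rwky xuej ecqr gasja lmwin owq xevun ujed plto ymdm wvvvl zdcn ovphj
Hunk 2: at line 7 remove [ujed] add [ltu] -> 14 lines: xtjih rwky xuej ecqr gasja lmwin owq xevun ltu plto ymdm wvvvl zdcn ovphj
Hunk 3: at line 2 remove [ecqr,gasja,lmwin] add [qiegf,kycm,aazw] -> 14 lines: xtjih rwky xuej qiegf kycm aazw owq xevun ltu plto ymdm wvvvl zdcn ovphj
Hunk 4: at line 11 remove [wvvvl] add [whsck,breb] -> 15 lines: xtjih rwky xuej qiegf kycm aazw owq xevun ltu plto ymdm whsck breb zdcn ovphj
Hunk 5: at line 6 remove [owq,xevun,ltu] add [bnt] -> 13 lines: xtjih rwky xuej qiegf kycm aazw bnt plto ymdm whsck breb zdcn ovphj
Final line 9: ymdm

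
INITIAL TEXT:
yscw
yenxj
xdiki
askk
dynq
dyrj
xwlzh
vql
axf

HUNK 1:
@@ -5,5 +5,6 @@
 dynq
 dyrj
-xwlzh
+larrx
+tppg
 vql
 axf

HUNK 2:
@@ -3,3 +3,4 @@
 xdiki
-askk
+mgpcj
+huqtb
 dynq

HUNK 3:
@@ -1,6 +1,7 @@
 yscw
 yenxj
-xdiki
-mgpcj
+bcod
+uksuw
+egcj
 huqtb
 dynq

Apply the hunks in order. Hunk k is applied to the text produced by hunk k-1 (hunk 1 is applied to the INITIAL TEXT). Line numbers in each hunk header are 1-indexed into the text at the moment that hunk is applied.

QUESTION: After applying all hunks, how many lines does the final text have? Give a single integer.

Answer: 12

Derivation:
Hunk 1: at line 5 remove [xwlzh] add [larrx,tppg] -> 10 lines: yscw yenxj xdiki askk dynq dyrj larrx tppg vql axf
Hunk 2: at line 3 remove [askk] add [mgpcj,huqtb] -> 11 lines: yscw yenxj xdiki mgpcj huqtb dynq dyrj larrx tppg vql axf
Hunk 3: at line 1 remove [xdiki,mgpcj] add [bcod,uksuw,egcj] -> 12 lines: yscw yenxj bcod uksuw egcj huqtb dynq dyrj larrx tppg vql axf
Final line count: 12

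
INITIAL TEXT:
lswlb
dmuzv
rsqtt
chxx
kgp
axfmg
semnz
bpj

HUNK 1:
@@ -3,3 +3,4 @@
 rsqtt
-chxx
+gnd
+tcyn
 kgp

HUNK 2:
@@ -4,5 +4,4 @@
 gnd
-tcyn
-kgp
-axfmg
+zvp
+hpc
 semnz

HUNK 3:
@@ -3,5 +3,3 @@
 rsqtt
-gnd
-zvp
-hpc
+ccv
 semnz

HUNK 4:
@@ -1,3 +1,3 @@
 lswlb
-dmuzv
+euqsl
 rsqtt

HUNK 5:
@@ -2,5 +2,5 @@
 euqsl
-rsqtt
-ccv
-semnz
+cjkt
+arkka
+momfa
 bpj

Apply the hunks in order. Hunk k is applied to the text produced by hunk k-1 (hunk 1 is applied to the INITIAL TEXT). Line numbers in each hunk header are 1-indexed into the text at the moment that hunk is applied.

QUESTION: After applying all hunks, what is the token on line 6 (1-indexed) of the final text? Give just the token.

Hunk 1: at line 3 remove [chxx] add [gnd,tcyn] -> 9 lines: lswlb dmuzv rsqtt gnd tcyn kgp axfmg semnz bpj
Hunk 2: at line 4 remove [tcyn,kgp,axfmg] add [zvp,hpc] -> 8 lines: lswlb dmuzv rsqtt gnd zvp hpc semnz bpj
Hunk 3: at line 3 remove [gnd,zvp,hpc] add [ccv] -> 6 lines: lswlb dmuzv rsqtt ccv semnz bpj
Hunk 4: at line 1 remove [dmuzv] add [euqsl] -> 6 lines: lswlb euqsl rsqtt ccv semnz bpj
Hunk 5: at line 2 remove [rsqtt,ccv,semnz] add [cjkt,arkka,momfa] -> 6 lines: lswlb euqsl cjkt arkka momfa bpj
Final line 6: bpj

Answer: bpj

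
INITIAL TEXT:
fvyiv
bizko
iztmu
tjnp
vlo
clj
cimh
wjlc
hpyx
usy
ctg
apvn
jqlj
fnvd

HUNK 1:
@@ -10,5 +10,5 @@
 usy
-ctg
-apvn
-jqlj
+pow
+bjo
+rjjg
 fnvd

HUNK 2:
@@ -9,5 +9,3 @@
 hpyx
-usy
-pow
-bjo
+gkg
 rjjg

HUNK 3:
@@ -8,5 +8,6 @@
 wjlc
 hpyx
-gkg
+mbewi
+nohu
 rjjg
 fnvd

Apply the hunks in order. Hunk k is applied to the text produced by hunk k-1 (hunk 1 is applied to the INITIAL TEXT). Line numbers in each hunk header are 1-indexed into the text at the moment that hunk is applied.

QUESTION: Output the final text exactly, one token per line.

Answer: fvyiv
bizko
iztmu
tjnp
vlo
clj
cimh
wjlc
hpyx
mbewi
nohu
rjjg
fnvd

Derivation:
Hunk 1: at line 10 remove [ctg,apvn,jqlj] add [pow,bjo,rjjg] -> 14 lines: fvyiv bizko iztmu tjnp vlo clj cimh wjlc hpyx usy pow bjo rjjg fnvd
Hunk 2: at line 9 remove [usy,pow,bjo] add [gkg] -> 12 lines: fvyiv bizko iztmu tjnp vlo clj cimh wjlc hpyx gkg rjjg fnvd
Hunk 3: at line 8 remove [gkg] add [mbewi,nohu] -> 13 lines: fvyiv bizko iztmu tjnp vlo clj cimh wjlc hpyx mbewi nohu rjjg fnvd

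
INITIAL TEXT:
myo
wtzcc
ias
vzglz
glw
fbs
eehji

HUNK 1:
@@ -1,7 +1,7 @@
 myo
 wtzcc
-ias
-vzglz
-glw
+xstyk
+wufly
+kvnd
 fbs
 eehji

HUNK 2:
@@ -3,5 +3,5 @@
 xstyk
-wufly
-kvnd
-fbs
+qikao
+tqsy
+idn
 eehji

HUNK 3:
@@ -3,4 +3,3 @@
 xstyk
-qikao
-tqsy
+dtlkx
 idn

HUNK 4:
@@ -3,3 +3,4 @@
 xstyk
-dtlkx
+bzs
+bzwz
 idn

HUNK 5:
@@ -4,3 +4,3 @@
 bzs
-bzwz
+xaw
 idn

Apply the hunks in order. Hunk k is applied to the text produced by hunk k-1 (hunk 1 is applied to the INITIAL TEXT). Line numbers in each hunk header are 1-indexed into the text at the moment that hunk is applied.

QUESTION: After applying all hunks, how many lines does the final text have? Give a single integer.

Hunk 1: at line 1 remove [ias,vzglz,glw] add [xstyk,wufly,kvnd] -> 7 lines: myo wtzcc xstyk wufly kvnd fbs eehji
Hunk 2: at line 3 remove [wufly,kvnd,fbs] add [qikao,tqsy,idn] -> 7 lines: myo wtzcc xstyk qikao tqsy idn eehji
Hunk 3: at line 3 remove [qikao,tqsy] add [dtlkx] -> 6 lines: myo wtzcc xstyk dtlkx idn eehji
Hunk 4: at line 3 remove [dtlkx] add [bzs,bzwz] -> 7 lines: myo wtzcc xstyk bzs bzwz idn eehji
Hunk 5: at line 4 remove [bzwz] add [xaw] -> 7 lines: myo wtzcc xstyk bzs xaw idn eehji
Final line count: 7

Answer: 7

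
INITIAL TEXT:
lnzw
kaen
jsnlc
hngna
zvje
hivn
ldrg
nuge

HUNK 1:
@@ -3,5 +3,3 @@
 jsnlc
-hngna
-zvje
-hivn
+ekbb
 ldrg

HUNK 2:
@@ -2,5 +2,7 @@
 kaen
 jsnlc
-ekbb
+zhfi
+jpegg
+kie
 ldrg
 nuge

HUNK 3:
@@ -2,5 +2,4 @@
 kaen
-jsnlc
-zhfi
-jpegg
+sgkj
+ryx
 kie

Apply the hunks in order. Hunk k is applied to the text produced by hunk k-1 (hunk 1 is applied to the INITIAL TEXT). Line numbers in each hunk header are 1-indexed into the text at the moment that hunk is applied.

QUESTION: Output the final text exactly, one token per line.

Hunk 1: at line 3 remove [hngna,zvje,hivn] add [ekbb] -> 6 lines: lnzw kaen jsnlc ekbb ldrg nuge
Hunk 2: at line 2 remove [ekbb] add [zhfi,jpegg,kie] -> 8 lines: lnzw kaen jsnlc zhfi jpegg kie ldrg nuge
Hunk 3: at line 2 remove [jsnlc,zhfi,jpegg] add [sgkj,ryx] -> 7 lines: lnzw kaen sgkj ryx kie ldrg nuge

Answer: lnzw
kaen
sgkj
ryx
kie
ldrg
nuge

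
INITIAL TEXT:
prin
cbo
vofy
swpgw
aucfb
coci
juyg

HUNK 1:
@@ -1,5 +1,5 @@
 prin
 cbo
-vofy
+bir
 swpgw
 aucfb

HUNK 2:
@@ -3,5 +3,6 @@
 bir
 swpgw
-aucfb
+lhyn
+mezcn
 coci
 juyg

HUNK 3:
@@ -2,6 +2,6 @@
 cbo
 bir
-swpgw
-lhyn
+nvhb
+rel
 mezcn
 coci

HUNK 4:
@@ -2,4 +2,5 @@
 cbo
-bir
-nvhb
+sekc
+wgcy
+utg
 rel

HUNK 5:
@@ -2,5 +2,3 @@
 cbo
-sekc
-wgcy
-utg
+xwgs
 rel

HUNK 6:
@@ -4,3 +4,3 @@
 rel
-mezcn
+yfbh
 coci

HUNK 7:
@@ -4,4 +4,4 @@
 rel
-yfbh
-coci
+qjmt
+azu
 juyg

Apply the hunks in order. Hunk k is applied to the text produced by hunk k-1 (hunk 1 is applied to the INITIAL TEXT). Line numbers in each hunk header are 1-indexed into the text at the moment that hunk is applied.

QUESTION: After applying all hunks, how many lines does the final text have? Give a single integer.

Hunk 1: at line 1 remove [vofy] add [bir] -> 7 lines: prin cbo bir swpgw aucfb coci juyg
Hunk 2: at line 3 remove [aucfb] add [lhyn,mezcn] -> 8 lines: prin cbo bir swpgw lhyn mezcn coci juyg
Hunk 3: at line 2 remove [swpgw,lhyn] add [nvhb,rel] -> 8 lines: prin cbo bir nvhb rel mezcn coci juyg
Hunk 4: at line 2 remove [bir,nvhb] add [sekc,wgcy,utg] -> 9 lines: prin cbo sekc wgcy utg rel mezcn coci juyg
Hunk 5: at line 2 remove [sekc,wgcy,utg] add [xwgs] -> 7 lines: prin cbo xwgs rel mezcn coci juyg
Hunk 6: at line 4 remove [mezcn] add [yfbh] -> 7 lines: prin cbo xwgs rel yfbh coci juyg
Hunk 7: at line 4 remove [yfbh,coci] add [qjmt,azu] -> 7 lines: prin cbo xwgs rel qjmt azu juyg
Final line count: 7

Answer: 7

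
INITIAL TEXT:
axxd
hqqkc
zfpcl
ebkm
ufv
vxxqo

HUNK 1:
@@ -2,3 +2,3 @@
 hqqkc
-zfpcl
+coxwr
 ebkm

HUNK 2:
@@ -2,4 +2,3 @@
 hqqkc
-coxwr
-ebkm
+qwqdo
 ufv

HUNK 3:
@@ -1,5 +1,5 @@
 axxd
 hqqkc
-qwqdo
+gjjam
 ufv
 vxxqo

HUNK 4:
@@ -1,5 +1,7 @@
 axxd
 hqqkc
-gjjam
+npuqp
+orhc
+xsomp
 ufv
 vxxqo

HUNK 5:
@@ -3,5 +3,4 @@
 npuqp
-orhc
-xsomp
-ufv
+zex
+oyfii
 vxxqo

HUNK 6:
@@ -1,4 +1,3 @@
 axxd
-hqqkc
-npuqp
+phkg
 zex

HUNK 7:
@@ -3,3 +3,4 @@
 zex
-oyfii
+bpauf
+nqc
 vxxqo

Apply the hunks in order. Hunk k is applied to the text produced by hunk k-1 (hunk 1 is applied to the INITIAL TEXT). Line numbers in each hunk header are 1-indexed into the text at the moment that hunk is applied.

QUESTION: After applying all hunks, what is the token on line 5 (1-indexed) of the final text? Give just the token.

Hunk 1: at line 2 remove [zfpcl] add [coxwr] -> 6 lines: axxd hqqkc coxwr ebkm ufv vxxqo
Hunk 2: at line 2 remove [coxwr,ebkm] add [qwqdo] -> 5 lines: axxd hqqkc qwqdo ufv vxxqo
Hunk 3: at line 1 remove [qwqdo] add [gjjam] -> 5 lines: axxd hqqkc gjjam ufv vxxqo
Hunk 4: at line 1 remove [gjjam] add [npuqp,orhc,xsomp] -> 7 lines: axxd hqqkc npuqp orhc xsomp ufv vxxqo
Hunk 5: at line 3 remove [orhc,xsomp,ufv] add [zex,oyfii] -> 6 lines: axxd hqqkc npuqp zex oyfii vxxqo
Hunk 6: at line 1 remove [hqqkc,npuqp] add [phkg] -> 5 lines: axxd phkg zex oyfii vxxqo
Hunk 7: at line 3 remove [oyfii] add [bpauf,nqc] -> 6 lines: axxd phkg zex bpauf nqc vxxqo
Final line 5: nqc

Answer: nqc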